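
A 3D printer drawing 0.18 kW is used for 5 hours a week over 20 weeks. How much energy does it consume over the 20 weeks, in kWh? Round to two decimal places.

Runtime = 5 h/week × 20 weeks = 100 h
Energy = 0.18 kW × 100 h = 18 kWh

18.00 kWh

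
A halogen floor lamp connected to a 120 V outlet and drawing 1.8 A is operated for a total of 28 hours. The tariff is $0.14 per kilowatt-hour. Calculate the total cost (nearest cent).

Power = 1.8 A × 120 V = 216 W = 0.216 kW
Energy = 0.216 kW × 28 h = 6.048 kWh
Cost = 6.048 kWh × $0.14/kWh = $0.85

$0.85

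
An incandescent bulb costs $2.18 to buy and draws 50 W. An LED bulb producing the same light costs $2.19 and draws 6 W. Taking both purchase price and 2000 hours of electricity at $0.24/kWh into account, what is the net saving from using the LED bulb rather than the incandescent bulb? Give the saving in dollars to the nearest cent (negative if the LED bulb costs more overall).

incandescent bulb: $2.18 + (50/1000) kW × 2000 h × $0.24 = $2.18 + $24 = $26.18
LED bulb: $2.19 + (6/1000) kW × 2000 h × $0.24 = $2.19 + $2.88 = $5.07
Saving = $26.18 − $5.07 = $21.11

$21.11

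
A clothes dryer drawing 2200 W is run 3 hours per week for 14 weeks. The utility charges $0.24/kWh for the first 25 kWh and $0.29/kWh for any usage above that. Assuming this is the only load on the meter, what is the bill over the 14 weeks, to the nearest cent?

Runtime = 3 h/week × 14 weeks = 42 h
Energy = 2.2 kW × 42 h = 92.4 kWh
Tier 1 (0–25 kWh): 25 × $0.24 = $6
Above 25 kWh: 67.4 × $0.29 = $19.546
Bill = $25.55

$25.55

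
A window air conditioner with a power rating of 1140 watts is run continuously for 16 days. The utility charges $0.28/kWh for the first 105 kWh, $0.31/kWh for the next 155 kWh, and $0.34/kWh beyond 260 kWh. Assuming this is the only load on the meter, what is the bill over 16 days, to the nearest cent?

Runtime = 24 h × 16 = 384 h
Energy = 1.14 kW × 384 h = 437.76 kWh
Tier 1 (0–105 kWh): 105 × $0.28 = $29.4
Tier 2 (105–260 kWh): 155 × $0.31 = $48.05
Above 260 kWh: 177.76 × $0.34 = $60.4384
Bill = $137.89

$137.89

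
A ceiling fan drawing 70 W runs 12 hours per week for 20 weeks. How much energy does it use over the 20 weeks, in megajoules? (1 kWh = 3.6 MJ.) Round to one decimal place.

Runtime = 12 h/week × 20 weeks = 240 h
Energy = 0.07 kW × 240 h = 16.8 kWh
= 16.8 × 3.6 MJ = 60.5 MJ

60.5 MJ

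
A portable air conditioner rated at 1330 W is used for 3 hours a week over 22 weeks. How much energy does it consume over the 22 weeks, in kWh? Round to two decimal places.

87.78 kWh

Runtime = 3 h/week × 22 weeks = 66 h
Energy = 1.33 kW × 66 h = 87.78 kWh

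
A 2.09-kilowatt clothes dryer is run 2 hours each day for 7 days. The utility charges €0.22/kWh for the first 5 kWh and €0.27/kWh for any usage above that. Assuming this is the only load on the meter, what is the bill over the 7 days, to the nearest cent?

Runtime = 2 h/day × 7 days = 14 h
Energy = 2.09 kW × 14 h = 29.26 kWh
Tier 1 (0–5 kWh): 5 × €0.22 = €1.1
Above 5 kWh: 24.26 × €0.27 = €6.5502
Bill = €7.65

€7.65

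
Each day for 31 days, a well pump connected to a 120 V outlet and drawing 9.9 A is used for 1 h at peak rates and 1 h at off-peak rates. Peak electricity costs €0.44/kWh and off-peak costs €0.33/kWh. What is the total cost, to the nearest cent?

€28.36

Power = 9.9 A × 120 V = 1188 W = 1.188 kW
Peak energy = 1.188 kW × 1 h × 31 = 36.828 kWh
Off-peak energy = 1.188 kW × 1 h × 31 = 36.828 kWh
Cost = 36.828 × €0.44 + 36.828 × €0.33 = €16.20432 + €12.15324 = €28.36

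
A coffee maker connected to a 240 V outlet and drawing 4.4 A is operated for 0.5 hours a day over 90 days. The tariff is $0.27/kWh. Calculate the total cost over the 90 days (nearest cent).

$12.83

Power = 4.4 A × 240 V = 1056 W = 1.056 kW
Runtime = 0.5 h/day × 90 days = 45 h
Energy = 1.056 kW × 45 h = 47.52 kWh
Cost = 47.52 kWh × $0.27/kWh = $12.83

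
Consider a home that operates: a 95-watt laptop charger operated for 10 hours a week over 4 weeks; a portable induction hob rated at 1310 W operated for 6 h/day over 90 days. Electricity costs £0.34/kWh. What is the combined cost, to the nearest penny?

laptop charger: Runtime = 10 h/week × 4 weeks = 40 h
laptop charger: 0.095 kW × 40 h = 3.8 kWh
portable induction hob: Runtime = 6 h/day × 90 days = 540 h
portable induction hob: 1.31 kW × 540 h = 707.4 kWh
Total energy = 711.2 kWh
Cost = 711.2 × £0.34 = £241.81

£241.81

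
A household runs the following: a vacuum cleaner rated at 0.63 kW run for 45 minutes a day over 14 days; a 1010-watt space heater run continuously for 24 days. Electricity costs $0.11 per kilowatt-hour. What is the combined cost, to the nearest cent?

vacuum cleaner: Runtime = 45 min × 14 = 630 min = 10.5 h
vacuum cleaner: 0.63 kW × 10.5 h = 6.615 kWh
space heater: Runtime = 24 h × 24 = 576 h
space heater: 1.01 kW × 576 h = 581.76 kWh
Total energy = 588.375 kWh
Cost = 588.375 × $0.11 = $64.72

$64.72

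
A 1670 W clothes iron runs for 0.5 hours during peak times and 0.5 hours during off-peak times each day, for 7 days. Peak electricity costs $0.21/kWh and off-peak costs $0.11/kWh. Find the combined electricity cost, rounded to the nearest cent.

Peak energy = 1.67 kW × 0.5 h × 7 = 5.845 kWh
Off-peak energy = 1.67 kW × 0.5 h × 7 = 5.845 kWh
Cost = 5.845 × $0.21 + 5.845 × $0.11 = $1.22745 + $0.64295 = $1.87

$1.87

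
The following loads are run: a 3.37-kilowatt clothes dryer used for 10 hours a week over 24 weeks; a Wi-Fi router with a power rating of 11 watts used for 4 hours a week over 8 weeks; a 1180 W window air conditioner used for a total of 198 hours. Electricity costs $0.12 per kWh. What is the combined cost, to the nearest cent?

$125.14

clothes dryer: Runtime = 10 h/week × 24 weeks = 240 h
clothes dryer: 3.37 kW × 240 h = 808.8 kWh
Wi-Fi router: Runtime = 4 h/week × 8 weeks = 32 h
Wi-Fi router: 0.011 kW × 32 h = 0.352 kWh
window air conditioner: 1.18 kW × 198 h = 233.64 kWh
Total energy = 1042.792 kWh
Cost = 1042.792 × $0.12 = $125.14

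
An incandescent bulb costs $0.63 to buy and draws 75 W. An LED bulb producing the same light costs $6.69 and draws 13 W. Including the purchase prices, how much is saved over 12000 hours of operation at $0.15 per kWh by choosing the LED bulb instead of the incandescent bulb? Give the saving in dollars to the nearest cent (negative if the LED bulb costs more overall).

$105.54

incandescent bulb: $0.63 + (75/1000) kW × 12000 h × $0.15 = $0.63 + $135 = $135.63
LED bulb: $6.69 + (13/1000) kW × 12000 h × $0.15 = $6.69 + $23.4 = $30.09
Saving = $135.63 − $30.09 = $105.54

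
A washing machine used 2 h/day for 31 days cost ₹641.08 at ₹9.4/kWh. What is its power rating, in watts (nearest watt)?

Energy = ₹641.08 ÷ ₹9.4/kWh = 68.2 kWh
Runtime = 2 h/day × 31 days = 62 h
Power = 68.2 kWh ÷ 62 h = 1.1 kW = 1100 W

1100 W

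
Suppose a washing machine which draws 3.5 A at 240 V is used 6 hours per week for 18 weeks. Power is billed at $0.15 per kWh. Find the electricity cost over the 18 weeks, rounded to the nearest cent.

$13.61

Power = 3.5 A × 240 V = 840 W = 0.84 kW
Runtime = 6 h/week × 18 weeks = 108 h
Energy = 0.84 kW × 108 h = 90.72 kWh
Cost = 90.72 kWh × $0.15/kWh = $13.61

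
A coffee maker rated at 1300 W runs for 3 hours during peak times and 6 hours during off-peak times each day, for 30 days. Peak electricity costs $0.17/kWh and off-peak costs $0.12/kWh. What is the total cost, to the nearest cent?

Peak energy = 1.3 kW × 3 h × 30 = 117 kWh
Off-peak energy = 1.3 kW × 6 h × 30 = 234 kWh
Cost = 117 × $0.17 + 234 × $0.12 = $19.89 + $28.08 = $47.97

$47.97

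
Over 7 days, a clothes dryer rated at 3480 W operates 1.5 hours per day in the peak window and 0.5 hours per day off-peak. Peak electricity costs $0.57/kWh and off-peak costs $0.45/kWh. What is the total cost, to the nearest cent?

$26.31

Peak energy = 3.48 kW × 1.5 h × 7 = 36.54 kWh
Off-peak energy = 3.48 kW × 0.5 h × 7 = 12.18 kWh
Cost = 36.54 × $0.57 + 12.18 × $0.45 = $20.8278 + $5.481 = $26.31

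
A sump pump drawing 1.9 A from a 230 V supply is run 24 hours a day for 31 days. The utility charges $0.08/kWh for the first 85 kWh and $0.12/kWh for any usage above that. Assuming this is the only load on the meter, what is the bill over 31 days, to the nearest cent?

$35.62

Power = 1.9 A × 230 V = 437 W = 0.437 kW
Runtime = 24 h × 31 = 744 h
Energy = 0.437 kW × 744 h = 325.128 kWh
Tier 1 (0–85 kWh): 85 × $0.08 = $6.8
Above 85 kWh: 240.128 × $0.12 = $28.81536
Bill = $35.62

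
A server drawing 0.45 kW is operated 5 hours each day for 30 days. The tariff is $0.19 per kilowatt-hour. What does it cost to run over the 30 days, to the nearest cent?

$12.83

Runtime = 5 h/day × 30 days = 150 h
Energy = 0.45 kW × 150 h = 67.5 kWh
Cost = 67.5 kWh × $0.19/kWh = $12.83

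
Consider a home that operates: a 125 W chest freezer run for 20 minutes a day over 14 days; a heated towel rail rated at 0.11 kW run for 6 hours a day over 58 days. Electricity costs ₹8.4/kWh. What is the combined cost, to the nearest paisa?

₹326.45

chest freezer: Runtime = 20 min × 14 = 280 min = 4.666666… h
chest freezer: 0.125 kW × 4.666666… h = 0.583333… kWh
heated towel rail: Runtime = 6 h/day × 58 days = 348 h
heated towel rail: 0.11 kW × 348 h = 38.28 kWh
Total energy = 38.863333… kWh
Cost = 38.863333… × ₹8.4 = ₹326.45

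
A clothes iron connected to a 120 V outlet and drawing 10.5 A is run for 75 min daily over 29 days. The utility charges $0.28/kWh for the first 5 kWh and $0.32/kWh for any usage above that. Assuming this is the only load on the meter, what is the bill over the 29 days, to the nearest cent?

$14.42

Power = 10.5 A × 120 V = 1260 W = 1.26 kW
Runtime = 75 min × 29 = 2175 min = 36.25 h
Energy = 1.26 kW × 36.25 h = 45.675 kWh
Tier 1 (0–5 kWh): 5 × $0.28 = $1.4
Above 5 kWh: 40.675 × $0.32 = $13.016
Bill = $14.42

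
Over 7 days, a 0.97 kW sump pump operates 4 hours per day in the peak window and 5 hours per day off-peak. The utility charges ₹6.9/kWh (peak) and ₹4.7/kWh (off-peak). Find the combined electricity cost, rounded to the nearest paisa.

Peak energy = 0.97 kW × 4 h × 7 = 27.16 kWh
Off-peak energy = 0.97 kW × 5 h × 7 = 33.95 kWh
Cost = 27.16 × ₹6.9 + 33.95 × ₹4.7 = ₹187.404 + ₹159.565 = ₹346.97

₹346.97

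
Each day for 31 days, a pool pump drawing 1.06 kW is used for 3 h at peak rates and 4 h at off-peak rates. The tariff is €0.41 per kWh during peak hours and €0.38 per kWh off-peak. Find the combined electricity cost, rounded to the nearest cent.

Peak energy = 1.06 kW × 3 h × 31 = 98.58 kWh
Off-peak energy = 1.06 kW × 4 h × 31 = 131.44 kWh
Cost = 98.58 × €0.41 + 131.44 × €0.38 = €40.4178 + €49.9472 = €90.37

€90.37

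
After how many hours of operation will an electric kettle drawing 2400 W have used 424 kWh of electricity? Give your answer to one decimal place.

Hours = 424 kWh ÷ 2.4 kW = 176.7 h

176.7 h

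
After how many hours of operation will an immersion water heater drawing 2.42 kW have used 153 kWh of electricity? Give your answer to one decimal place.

Hours = 153 kWh ÷ 2.42 kW = 63.2 h

63.2 h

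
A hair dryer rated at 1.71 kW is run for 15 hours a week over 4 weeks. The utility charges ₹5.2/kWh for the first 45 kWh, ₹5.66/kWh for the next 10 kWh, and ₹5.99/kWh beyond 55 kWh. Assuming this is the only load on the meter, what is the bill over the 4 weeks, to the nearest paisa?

₹575.72

Runtime = 15 h/week × 4 weeks = 60 h
Energy = 1.71 kW × 60 h = 102.6 kWh
Tier 1 (0–45 kWh): 45 × ₹5.2 = ₹234
Tier 2 (45–55 kWh): 10 × ₹5.66 = ₹56.6
Above 55 kWh: 47.6 × ₹5.99 = ₹285.124
Bill = ₹575.72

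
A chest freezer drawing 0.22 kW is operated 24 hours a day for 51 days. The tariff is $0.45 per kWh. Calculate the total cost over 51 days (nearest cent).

Runtime = 24 h × 51 = 1224 h
Energy = 0.22 kW × 1224 h = 269.28 kWh
Cost = 269.28 kWh × $0.45/kWh = $121.18

$121.18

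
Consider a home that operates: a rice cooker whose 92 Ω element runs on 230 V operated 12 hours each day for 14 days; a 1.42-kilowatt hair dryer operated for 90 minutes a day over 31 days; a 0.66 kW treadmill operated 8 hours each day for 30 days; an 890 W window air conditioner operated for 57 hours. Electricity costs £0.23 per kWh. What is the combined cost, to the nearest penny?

rice cooker: Power = V²/R = 230²/92 = 575 W = 0.575 kW
rice cooker: Runtime = 12 h/day × 14 days = 168 h
rice cooker: 0.575 kW × 168 h = 96.6 kWh
hair dryer: Runtime = 90 min × 31 = 2790 min = 46.5 h
hair dryer: 1.42 kW × 46.5 h = 66.03 kWh
treadmill: Runtime = 8 h/day × 30 days = 240 h
treadmill: 0.66 kW × 240 h = 158.4 kWh
window air conditioner: 0.89 kW × 57 h = 50.73 kWh
Total energy = 371.76 kWh
Cost = 371.76 × £0.23 = £85.50

£85.50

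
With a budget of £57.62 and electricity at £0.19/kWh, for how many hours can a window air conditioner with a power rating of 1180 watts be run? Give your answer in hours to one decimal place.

Energy available = £57.62 ÷ £0.19/kWh = 303.2632 kWh
Hours = 303.2632 kWh ÷ 1.18 kW = 257.0 h

257.0 h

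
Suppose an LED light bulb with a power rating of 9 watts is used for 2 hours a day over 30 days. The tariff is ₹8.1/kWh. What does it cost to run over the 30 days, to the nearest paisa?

₹4.37

Runtime = 2 h/day × 30 days = 60 h
Energy = 0.009 kW × 60 h = 0.54 kWh
Cost = 0.54 kWh × ₹8.1/kWh = ₹4.37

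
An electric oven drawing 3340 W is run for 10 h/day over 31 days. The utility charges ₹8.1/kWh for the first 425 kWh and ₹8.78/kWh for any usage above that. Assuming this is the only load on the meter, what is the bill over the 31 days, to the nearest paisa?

₹8801.81

Runtime = 10 h/day × 31 days = 310 h
Energy = 3.34 kW × 310 h = 1035.4 kWh
Tier 1 (0–425 kWh): 425 × ₹8.1 = ₹3442.5
Above 425 kWh: 610.4 × ₹8.78 = ₹5359.312
Bill = ₹8801.81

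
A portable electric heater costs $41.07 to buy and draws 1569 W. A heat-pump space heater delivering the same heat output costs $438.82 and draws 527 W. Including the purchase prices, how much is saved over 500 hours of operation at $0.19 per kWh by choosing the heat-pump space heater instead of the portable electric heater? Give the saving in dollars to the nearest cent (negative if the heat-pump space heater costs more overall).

portable electric heater: $41.07 + (1569/1000) kW × 500 h × $0.19 = $41.07 + $149.055 = $190.125
heat-pump space heater: $438.82 + (527/1000) kW × 500 h × $0.19 = $438.82 + $50.065 = $488.885
Saving = $190.125 − $488.885 = −$298.76

-$298.76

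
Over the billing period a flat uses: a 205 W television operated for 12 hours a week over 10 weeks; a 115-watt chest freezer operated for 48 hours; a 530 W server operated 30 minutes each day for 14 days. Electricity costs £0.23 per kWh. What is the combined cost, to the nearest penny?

television: Runtime = 12 h/week × 10 weeks = 120 h
television: 0.205 kW × 120 h = 24.6 kWh
chest freezer: 0.115 kW × 48 h = 5.52 kWh
server: Runtime = 30 min × 14 = 420 min = 7 h
server: 0.53 kW × 7 h = 3.71 kWh
Total energy = 33.83 kWh
Cost = 33.83 × £0.23 = £7.78

£7.78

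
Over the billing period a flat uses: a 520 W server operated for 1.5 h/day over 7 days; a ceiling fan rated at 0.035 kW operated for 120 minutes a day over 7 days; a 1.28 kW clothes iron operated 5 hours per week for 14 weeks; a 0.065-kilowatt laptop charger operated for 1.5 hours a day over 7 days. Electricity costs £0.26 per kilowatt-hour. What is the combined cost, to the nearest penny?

server: Runtime = 1.5 h/day × 7 days = 10.5 h
server: 0.52 kW × 10.5 h = 5.46 kWh
ceiling fan: Runtime = 120 min × 7 = 840 min = 14 h
ceiling fan: 0.035 kW × 14 h = 0.49 kWh
clothes iron: Runtime = 5 h/week × 14 weeks = 70 h
clothes iron: 1.28 kW × 70 h = 89.6 kWh
laptop charger: Runtime = 1.5 h/day × 7 days = 10.5 h
laptop charger: 0.065 kW × 10.5 h = 0.6825 kWh
Total energy = 96.2325 kWh
Cost = 96.2325 × £0.26 = £25.02

£25.02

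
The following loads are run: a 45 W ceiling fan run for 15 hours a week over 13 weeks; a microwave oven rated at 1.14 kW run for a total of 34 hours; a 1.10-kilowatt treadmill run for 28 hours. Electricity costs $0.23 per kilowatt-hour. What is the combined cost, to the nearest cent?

$18.02

ceiling fan: Runtime = 15 h/week × 13 weeks = 195 h
ceiling fan: 0.045 kW × 195 h = 8.775 kWh
microwave oven: 1.14 kW × 34 h = 38.76 kWh
treadmill: 1.1 kW × 28 h = 30.8 kWh
Total energy = 78.335 kWh
Cost = 78.335 × $0.23 = $18.02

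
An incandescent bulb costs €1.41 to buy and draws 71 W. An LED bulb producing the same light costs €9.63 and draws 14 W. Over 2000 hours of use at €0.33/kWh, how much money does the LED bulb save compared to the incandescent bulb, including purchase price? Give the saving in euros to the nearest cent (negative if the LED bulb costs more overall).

€29.40

incandescent bulb: €1.41 + (71/1000) kW × 2000 h × €0.33 = €1.41 + €46.86 = €48.27
LED bulb: €9.63 + (14/1000) kW × 2000 h × €0.33 = €9.63 + €9.24 = €18.87
Saving = €48.27 − €18.87 = €29.4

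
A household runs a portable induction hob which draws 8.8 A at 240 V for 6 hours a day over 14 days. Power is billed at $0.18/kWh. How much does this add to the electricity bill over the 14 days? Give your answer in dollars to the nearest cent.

Power = 8.8 A × 240 V = 2112 W = 2.112 kW
Runtime = 6 h/day × 14 days = 84 h
Energy = 2.112 kW × 84 h = 177.408 kWh
Cost = 177.408 kWh × $0.18/kWh = $31.93

$31.93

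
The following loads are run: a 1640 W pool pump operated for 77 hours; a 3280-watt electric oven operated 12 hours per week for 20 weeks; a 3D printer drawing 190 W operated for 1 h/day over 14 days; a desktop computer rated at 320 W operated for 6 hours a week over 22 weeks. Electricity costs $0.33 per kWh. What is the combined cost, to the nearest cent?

$316.27

pool pump: 1.64 kW × 77 h = 126.28 kWh
electric oven: Runtime = 12 h/week × 20 weeks = 240 h
electric oven: 3.28 kW × 240 h = 787.2 kWh
3D printer: Runtime = 1 h/day × 14 days = 14 h
3D printer: 0.19 kW × 14 h = 2.66 kWh
desktop computer: Runtime = 6 h/week × 22 weeks = 132 h
desktop computer: 0.32 kW × 132 h = 42.24 kWh
Total energy = 958.38 kWh
Cost = 958.38 × $0.33 = $316.27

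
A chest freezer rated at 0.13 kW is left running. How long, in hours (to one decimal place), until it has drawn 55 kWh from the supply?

Hours = 55 kWh ÷ 0.13 kW = 423.1 h

423.1 h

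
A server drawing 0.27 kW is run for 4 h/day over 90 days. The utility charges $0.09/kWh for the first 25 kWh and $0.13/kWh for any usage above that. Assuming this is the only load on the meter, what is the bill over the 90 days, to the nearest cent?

Runtime = 4 h/day × 90 days = 360 h
Energy = 0.27 kW × 360 h = 97.2 kWh
Tier 1 (0–25 kWh): 25 × $0.09 = $2.25
Above 25 kWh: 72.2 × $0.13 = $9.386
Bill = $11.64

$11.64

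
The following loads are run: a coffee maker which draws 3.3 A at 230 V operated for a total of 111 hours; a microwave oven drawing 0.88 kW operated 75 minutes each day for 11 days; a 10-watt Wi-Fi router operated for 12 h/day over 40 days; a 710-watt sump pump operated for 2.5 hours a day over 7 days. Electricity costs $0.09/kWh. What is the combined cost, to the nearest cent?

$10.22

coffee maker: Power = 3.3 A × 230 V = 759 W = 0.759 kW
coffee maker: 0.759 kW × 111 h = 84.249 kWh
microwave oven: Runtime = 75 min × 11 = 825 min = 13.75 h
microwave oven: 0.88 kW × 13.75 h = 12.1 kWh
Wi-Fi router: Runtime = 12 h/day × 40 days = 480 h
Wi-Fi router: 0.01 kW × 480 h = 4.8 kWh
sump pump: Runtime = 2.5 h/day × 7 days = 17.5 h
sump pump: 0.71 kW × 17.5 h = 12.425 kWh
Total energy = 113.574 kWh
Cost = 113.574 × $0.09 = $10.22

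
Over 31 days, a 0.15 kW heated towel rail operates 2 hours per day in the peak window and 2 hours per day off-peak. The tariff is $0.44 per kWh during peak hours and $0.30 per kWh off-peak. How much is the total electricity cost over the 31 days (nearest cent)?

$6.88

Peak energy = 0.15 kW × 2 h × 31 = 9.3 kWh
Off-peak energy = 0.15 kW × 2 h × 31 = 9.3 kWh
Cost = 9.3 × $0.44 + 9.3 × $0.30 = $4.092 + $2.79 = $6.88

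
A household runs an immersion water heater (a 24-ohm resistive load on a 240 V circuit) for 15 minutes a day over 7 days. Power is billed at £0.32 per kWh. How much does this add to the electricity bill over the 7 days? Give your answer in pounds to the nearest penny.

Power = V²/R = 240²/24 = 2400 W = 2.4 kW
Runtime = 15 min × 7 = 105 min = 1.75 h
Energy = 2.4 kW × 1.75 h = 4.2 kWh
Cost = 4.2 kWh × £0.32/kWh = £1.34

£1.34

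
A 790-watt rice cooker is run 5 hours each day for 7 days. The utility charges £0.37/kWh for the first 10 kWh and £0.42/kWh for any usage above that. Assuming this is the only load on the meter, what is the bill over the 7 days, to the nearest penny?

Runtime = 5 h/day × 7 days = 35 h
Energy = 0.79 kW × 35 h = 27.65 kWh
Tier 1 (0–10 kWh): 10 × £0.37 = £3.7
Above 10 kWh: 17.65 × £0.42 = £7.413
Bill = £11.11

£11.11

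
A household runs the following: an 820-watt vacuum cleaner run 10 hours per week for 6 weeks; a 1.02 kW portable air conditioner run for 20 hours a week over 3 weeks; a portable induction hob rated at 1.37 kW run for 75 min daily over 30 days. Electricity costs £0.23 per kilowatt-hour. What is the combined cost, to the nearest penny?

vacuum cleaner: Runtime = 10 h/week × 6 weeks = 60 h
vacuum cleaner: 0.82 kW × 60 h = 49.2 kWh
portable air conditioner: Runtime = 20 h/week × 3 weeks = 60 h
portable air conditioner: 1.02 kW × 60 h = 61.2 kWh
portable induction hob: Runtime = 75 min × 30 = 2250 min = 37.5 h
portable induction hob: 1.37 kW × 37.5 h = 51.375 kWh
Total energy = 161.775 kWh
Cost = 161.775 × £0.23 = £37.21

£37.21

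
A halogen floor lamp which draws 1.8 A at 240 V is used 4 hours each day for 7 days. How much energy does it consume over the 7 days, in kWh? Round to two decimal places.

Power = 1.8 A × 240 V = 432 W = 0.432 kW
Runtime = 4 h/day × 7 days = 28 h
Energy = 0.432 kW × 28 h = 12.096 kWh ≈ 12.10 kWh

12.10 kWh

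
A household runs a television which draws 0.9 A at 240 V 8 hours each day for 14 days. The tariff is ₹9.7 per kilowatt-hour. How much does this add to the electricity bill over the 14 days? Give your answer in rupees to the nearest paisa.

₹234.66

Power = 0.9 A × 240 V = 216 W = 0.216 kW
Runtime = 8 h/day × 14 days = 112 h
Energy = 0.216 kW × 112 h = 24.192 kWh
Cost = 24.192 kWh × ₹9.7/kWh = ₹234.66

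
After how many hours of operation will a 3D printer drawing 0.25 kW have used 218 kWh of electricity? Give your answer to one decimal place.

872.0 h

Hours = 218 kWh ÷ 0.25 kW = 872.0 h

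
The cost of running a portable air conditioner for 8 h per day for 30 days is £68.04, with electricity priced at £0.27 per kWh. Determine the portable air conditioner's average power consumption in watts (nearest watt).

1050 W

Energy = £68.04 ÷ £0.27/kWh = 252 kWh
Runtime = 8 h/day × 30 days = 240 h
Power = 252 kWh ÷ 240 h = 1.05 kW = 1050 W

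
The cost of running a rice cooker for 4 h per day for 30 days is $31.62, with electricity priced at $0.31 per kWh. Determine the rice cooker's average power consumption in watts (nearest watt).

Energy = $31.62 ÷ $0.31/kWh = 102 kWh
Runtime = 4 h/day × 30 days = 120 h
Power = 102 kWh ÷ 120 h = 0.85 kW = 850 W

850 W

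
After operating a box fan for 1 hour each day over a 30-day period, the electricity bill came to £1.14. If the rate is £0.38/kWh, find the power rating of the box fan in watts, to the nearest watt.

100 W

Energy = £1.14 ÷ £0.38/kWh = 3 kWh
Runtime = 1 h/day × 30 days = 30 h
Power = 3 kWh ÷ 30 h = 0.1 kW = 100 W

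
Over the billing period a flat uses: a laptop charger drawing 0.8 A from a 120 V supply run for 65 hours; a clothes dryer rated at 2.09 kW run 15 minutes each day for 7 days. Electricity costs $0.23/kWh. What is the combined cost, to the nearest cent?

$2.28

laptop charger: Power = 0.8 A × 120 V = 96 W = 0.096 kW
laptop charger: 0.096 kW × 65 h = 6.24 kWh
clothes dryer: Runtime = 15 min × 7 = 105 min = 1.75 h
clothes dryer: 2.09 kW × 1.75 h = 3.6575 kWh
Total energy = 9.8975 kWh
Cost = 9.8975 × $0.23 = $2.28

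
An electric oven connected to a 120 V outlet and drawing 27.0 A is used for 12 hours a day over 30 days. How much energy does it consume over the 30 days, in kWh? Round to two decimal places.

1166.40 kWh

Power = 27.0 A × 120 V = 3240 W = 3.24 kW
Runtime = 12 h/day × 30 days = 360 h
Energy = 3.24 kW × 360 h = 1166.4 kWh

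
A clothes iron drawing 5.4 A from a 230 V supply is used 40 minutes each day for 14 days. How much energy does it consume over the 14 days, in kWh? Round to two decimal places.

11.59 kWh

Power = 5.4 A × 230 V = 1242 W = 1.242 kW
Runtime = 40 min × 14 = 560 min = 9.333333… h
Energy = 1.242 kW × 9.333333… h = 11.592 kWh ≈ 11.59 kWh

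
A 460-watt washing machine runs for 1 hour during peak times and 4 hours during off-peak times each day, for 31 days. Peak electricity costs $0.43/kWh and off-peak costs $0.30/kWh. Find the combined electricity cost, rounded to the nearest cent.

Peak energy = 0.46 kW × 1 h × 31 = 14.26 kWh
Off-peak energy = 0.46 kW × 4 h × 31 = 57.04 kWh
Cost = 14.26 × $0.43 + 57.04 × $0.30 = $6.1318 + $17.112 = $23.24

$23.24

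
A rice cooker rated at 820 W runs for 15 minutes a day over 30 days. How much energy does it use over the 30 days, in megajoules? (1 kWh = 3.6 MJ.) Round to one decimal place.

Runtime = 15 min × 30 = 450 min = 7.5 h
Energy = 0.82 kW × 7.5 h = 6.15 kWh
= 6.15 × 3.6 MJ = 22.1 MJ

22.1 MJ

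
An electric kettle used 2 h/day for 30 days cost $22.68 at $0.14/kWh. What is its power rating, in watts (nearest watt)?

Energy = $22.68 ÷ $0.14/kWh = 162 kWh
Runtime = 2 h/day × 30 days = 60 h
Power = 162 kWh ÷ 60 h = 2.7 kW = 2700 W

2700 W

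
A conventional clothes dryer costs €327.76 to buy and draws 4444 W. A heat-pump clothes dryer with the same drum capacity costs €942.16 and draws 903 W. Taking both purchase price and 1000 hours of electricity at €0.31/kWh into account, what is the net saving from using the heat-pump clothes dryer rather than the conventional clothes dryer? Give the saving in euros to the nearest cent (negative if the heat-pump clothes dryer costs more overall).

€483.31

conventional clothes dryer: €327.76 + (4444/1000) kW × 1000 h × €0.31 = €327.76 + €1377.64 = €1705.4
heat-pump clothes dryer: €942.16 + (903/1000) kW × 1000 h × €0.31 = €942.16 + €279.93 = €1222.09
Saving = €1705.4 − €1222.09 = €483.31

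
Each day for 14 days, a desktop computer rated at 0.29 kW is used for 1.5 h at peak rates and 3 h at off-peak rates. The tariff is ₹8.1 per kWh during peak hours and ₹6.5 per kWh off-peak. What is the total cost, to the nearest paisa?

Peak energy = 0.29 kW × 1.5 h × 14 = 6.09 kWh
Off-peak energy = 0.29 kW × 3 h × 14 = 12.18 kWh
Cost = 6.09 × ₹8.1 + 12.18 × ₹6.5 = ₹49.329 + ₹79.17 = ₹128.50

₹128.50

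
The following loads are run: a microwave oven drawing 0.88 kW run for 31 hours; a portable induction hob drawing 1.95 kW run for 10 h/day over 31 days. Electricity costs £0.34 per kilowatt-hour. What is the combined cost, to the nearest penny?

microwave oven: 0.88 kW × 31 h = 27.28 kWh
portable induction hob: Runtime = 10 h/day × 31 days = 310 h
portable induction hob: 1.95 kW × 310 h = 604.5 kWh
Total energy = 631.78 kWh
Cost = 631.78 × £0.34 = £214.81

£214.81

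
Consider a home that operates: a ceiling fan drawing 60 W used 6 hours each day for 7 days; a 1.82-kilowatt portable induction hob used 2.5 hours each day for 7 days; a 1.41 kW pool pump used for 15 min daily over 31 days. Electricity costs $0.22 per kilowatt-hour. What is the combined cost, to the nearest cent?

ceiling fan: Runtime = 6 h/day × 7 days = 42 h
ceiling fan: 0.06 kW × 42 h = 2.52 kWh
portable induction hob: Runtime = 2.5 h/day × 7 days = 17.5 h
portable induction hob: 1.82 kW × 17.5 h = 31.85 kWh
pool pump: Runtime = 15 min × 31 = 465 min = 7.75 h
pool pump: 1.41 kW × 7.75 h = 10.9275 kWh
Total energy = 45.2975 kWh
Cost = 45.2975 × $0.22 = $9.97

$9.97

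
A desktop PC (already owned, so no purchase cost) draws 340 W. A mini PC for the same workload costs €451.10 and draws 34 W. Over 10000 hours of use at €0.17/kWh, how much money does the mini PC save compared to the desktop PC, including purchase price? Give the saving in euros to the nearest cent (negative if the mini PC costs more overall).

desktop PC: €0.00 + (340/1000) kW × 10000 h × €0.17 = €0.00 + €578 = €578
mini PC: €451.10 + (34/1000) kW × 10000 h × €0.17 = €451.10 + €57.8 = €508.9
Saving = €578 − €508.9 = €69.1

€69.10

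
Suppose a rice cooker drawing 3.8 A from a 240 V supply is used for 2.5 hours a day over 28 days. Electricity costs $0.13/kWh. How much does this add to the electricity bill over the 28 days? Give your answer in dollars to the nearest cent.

Power = 3.8 A × 240 V = 912 W = 0.912 kW
Runtime = 2.5 h/day × 28 days = 70 h
Energy = 0.912 kW × 70 h = 63.84 kWh
Cost = 63.84 kWh × $0.13/kWh = $8.30

$8.30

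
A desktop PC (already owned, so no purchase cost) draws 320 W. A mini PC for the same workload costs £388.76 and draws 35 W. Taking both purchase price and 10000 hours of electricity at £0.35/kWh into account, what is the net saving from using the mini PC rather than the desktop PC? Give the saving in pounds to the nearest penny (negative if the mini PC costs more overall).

desktop PC: £0.00 + (320/1000) kW × 10000 h × £0.35 = £0.00 + £1120 = £1120
mini PC: £388.76 + (35/1000) kW × 10000 h × £0.35 = £388.76 + £122.5 = £511.26
Saving = £1120 − £511.26 = £608.74

£608.74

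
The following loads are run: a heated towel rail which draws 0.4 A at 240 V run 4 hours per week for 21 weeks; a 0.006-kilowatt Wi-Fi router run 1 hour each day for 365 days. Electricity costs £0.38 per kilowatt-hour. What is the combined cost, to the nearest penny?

heated towel rail: Power = 0.4 A × 240 V = 96 W = 0.096 kW
heated towel rail: Runtime = 4 h/week × 21 weeks = 84 h
heated towel rail: 0.096 kW × 84 h = 8.064 kWh
Wi-Fi router: Runtime = 1 h/day × 365 days = 365 h
Wi-Fi router: 0.006 kW × 365 h = 2.19 kWh
Total energy = 10.254 kWh
Cost = 10.254 × £0.38 = £3.90

£3.90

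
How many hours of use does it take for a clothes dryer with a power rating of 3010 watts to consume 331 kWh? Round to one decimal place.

110.0 h

Hours = 331 kWh ÷ 3.01 kW = 110.0 h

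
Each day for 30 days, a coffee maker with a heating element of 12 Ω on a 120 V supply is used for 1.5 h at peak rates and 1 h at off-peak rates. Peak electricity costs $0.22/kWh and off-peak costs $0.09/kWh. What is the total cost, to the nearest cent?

Power = V²/R = 120²/12 = 1200 W = 1.2 kW
Peak energy = 1.2 kW × 1.5 h × 30 = 54 kWh
Off-peak energy = 1.2 kW × 1 h × 30 = 36 kWh
Cost = 54 × $0.22 + 36 × $0.09 = $11.88 + $3.24 = $15.12

$15.12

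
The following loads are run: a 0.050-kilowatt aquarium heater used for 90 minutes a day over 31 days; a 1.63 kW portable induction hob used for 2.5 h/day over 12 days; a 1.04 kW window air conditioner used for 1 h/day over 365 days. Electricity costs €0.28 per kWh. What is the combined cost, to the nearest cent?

€120.63

aquarium heater: Runtime = 90 min × 31 = 2790 min = 46.5 h
aquarium heater: 0.05 kW × 46.5 h = 2.325 kWh
portable induction hob: Runtime = 2.5 h/day × 12 days = 30 h
portable induction hob: 1.63 kW × 30 h = 48.9 kWh
window air conditioner: Runtime = 1 h/day × 365 days = 365 h
window air conditioner: 1.04 kW × 365 h = 379.6 kWh
Total energy = 430.825 kWh
Cost = 430.825 × €0.28 = €120.63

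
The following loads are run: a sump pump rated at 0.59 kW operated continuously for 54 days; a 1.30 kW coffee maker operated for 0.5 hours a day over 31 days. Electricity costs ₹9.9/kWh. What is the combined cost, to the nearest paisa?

₹7769.42

sump pump: Runtime = 24 h × 54 = 1296 h
sump pump: 0.59 kW × 1296 h = 764.64 kWh
coffee maker: Runtime = 0.5 h/day × 31 days = 15.5 h
coffee maker: 1.3 kW × 15.5 h = 20.15 kWh
Total energy = 784.79 kWh
Cost = 784.79 × ₹9.9 = ₹7769.42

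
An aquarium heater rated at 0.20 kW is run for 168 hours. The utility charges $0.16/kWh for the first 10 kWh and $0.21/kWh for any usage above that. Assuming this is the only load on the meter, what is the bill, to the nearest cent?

$6.56

Energy = 0.2 kW × 168 h = 33.6 kWh
Tier 1 (0–10 kWh): 10 × $0.16 = $1.6
Above 10 kWh: 23.6 × $0.21 = $4.956
Bill = $6.56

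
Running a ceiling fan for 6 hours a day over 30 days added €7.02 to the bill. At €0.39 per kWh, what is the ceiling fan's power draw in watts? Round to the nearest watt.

Energy = €7.02 ÷ €0.39/kWh = 18 kWh
Runtime = 6 h/day × 30 days = 180 h
Power = 18 kWh ÷ 180 h = 0.1 kW = 100 W

100 W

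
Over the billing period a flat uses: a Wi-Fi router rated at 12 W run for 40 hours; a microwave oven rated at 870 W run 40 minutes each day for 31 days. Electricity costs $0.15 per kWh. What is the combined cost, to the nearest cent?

Wi-Fi router: 0.012 kW × 40 h = 0.48 kWh
microwave oven: Runtime = 40 min × 31 = 1240 min = 20.666666… h
microwave oven: 0.87 kW × 20.666666… h = 17.98 kWh
Total energy = 18.46 kWh
Cost = 18.46 × $0.15 = $2.77

$2.77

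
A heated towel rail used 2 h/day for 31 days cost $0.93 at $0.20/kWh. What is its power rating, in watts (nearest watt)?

Energy = $0.93 ÷ $0.20/kWh = 4.65 kWh
Runtime = 2 h/day × 31 days = 62 h
Power = 4.65 kWh ÷ 62 h = 0.075 kW = 75 W

75 W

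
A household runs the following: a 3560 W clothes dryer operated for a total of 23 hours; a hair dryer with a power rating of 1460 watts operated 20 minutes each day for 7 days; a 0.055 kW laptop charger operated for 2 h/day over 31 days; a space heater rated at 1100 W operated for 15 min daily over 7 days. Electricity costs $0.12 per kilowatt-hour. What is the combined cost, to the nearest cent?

$10.87

clothes dryer: 3.56 kW × 23 h = 81.88 kWh
hair dryer: Runtime = 20 min × 7 = 140 min = 2.333333… h
hair dryer: 1.46 kW × 2.333333… h = 3.406666… kWh
laptop charger: Runtime = 2 h/day × 31 days = 62 h
laptop charger: 0.055 kW × 62 h = 3.41 kWh
space heater: Runtime = 15 min × 7 = 105 min = 1.75 h
space heater: 1.1 kW × 1.75 h = 1.925 kWh
Total energy = 90.621666… kWh
Cost = 90.621666… × $0.12 = $10.87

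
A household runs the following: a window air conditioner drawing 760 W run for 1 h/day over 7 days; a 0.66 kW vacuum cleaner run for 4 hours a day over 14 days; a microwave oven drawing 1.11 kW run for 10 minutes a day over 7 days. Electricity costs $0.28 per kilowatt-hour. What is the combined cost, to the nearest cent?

window air conditioner: Runtime = 1 h/day × 7 days = 7 h
window air conditioner: 0.76 kW × 7 h = 5.32 kWh
vacuum cleaner: Runtime = 4 h/day × 14 days = 56 h
vacuum cleaner: 0.66 kW × 56 h = 36.96 kWh
microwave oven: Runtime = 10 min × 7 = 70 min = 1.166666… h
microwave oven: 1.11 kW × 1.166666… h = 1.295 kWh
Total energy = 43.575 kWh
Cost = 43.575 × $0.28 = $12.20

$12.20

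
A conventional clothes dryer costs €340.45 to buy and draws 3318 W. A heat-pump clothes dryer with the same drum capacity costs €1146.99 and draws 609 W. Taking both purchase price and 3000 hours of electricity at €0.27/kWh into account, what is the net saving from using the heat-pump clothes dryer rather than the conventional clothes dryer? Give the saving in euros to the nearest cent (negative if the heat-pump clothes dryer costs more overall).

€1387.75

conventional clothes dryer: €340.45 + (3318/1000) kW × 3000 h × €0.27 = €340.45 + €2687.58 = €3028.03
heat-pump clothes dryer: €1146.99 + (609/1000) kW × 3000 h × €0.27 = €1146.99 + €493.29 = €1640.28
Saving = €3028.03 − €1640.28 = €1387.75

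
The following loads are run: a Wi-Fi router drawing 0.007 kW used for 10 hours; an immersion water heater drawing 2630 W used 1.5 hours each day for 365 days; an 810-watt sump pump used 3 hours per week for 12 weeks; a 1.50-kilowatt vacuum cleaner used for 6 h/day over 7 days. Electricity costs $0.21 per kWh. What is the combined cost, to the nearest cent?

Wi-Fi router: 0.007 kW × 10 h = 0.07 kWh
immersion water heater: Runtime = 1.5 h/day × 365 days = 547.5 h
immersion water heater: 2.63 kW × 547.5 h = 1439.925 kWh
sump pump: Runtime = 3 h/week × 12 weeks = 36 h
sump pump: 0.81 kW × 36 h = 29.16 kWh
vacuum cleaner: Runtime = 6 h/day × 7 days = 42 h
vacuum cleaner: 1.5 kW × 42 h = 63 kWh
Total energy = 1532.155 kWh
Cost = 1532.155 × $0.21 = $321.75

$321.75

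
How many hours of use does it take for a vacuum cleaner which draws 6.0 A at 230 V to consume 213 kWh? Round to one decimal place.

154.3 h

Power = 6.0 A × 230 V = 1380 W = 1.38 kW
Hours = 213 kWh ÷ 1.38 kW = 154.3 h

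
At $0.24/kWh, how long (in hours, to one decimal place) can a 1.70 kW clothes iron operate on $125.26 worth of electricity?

307.0 h

Energy available = $125.26 ÷ $0.24/kWh = 521.9167 kWh
Hours = 521.9167 kWh ÷ 1.7 kW = 307.0 h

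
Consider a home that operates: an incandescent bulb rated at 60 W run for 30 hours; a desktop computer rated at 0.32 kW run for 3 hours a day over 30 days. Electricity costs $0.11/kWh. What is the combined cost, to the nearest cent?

incandescent bulb: 0.06 kW × 30 h = 1.8 kWh
desktop computer: Runtime = 3 h/day × 30 days = 90 h
desktop computer: 0.32 kW × 90 h = 28.8 kWh
Total energy = 30.6 kWh
Cost = 30.6 × $0.11 = $3.37

$3.37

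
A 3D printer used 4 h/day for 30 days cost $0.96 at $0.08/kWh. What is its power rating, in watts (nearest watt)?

100 W

Energy = $0.96 ÷ $0.08/kWh = 12 kWh
Runtime = 4 h/day × 30 days = 120 h
Power = 12 kWh ÷ 120 h = 0.1 kW = 100 W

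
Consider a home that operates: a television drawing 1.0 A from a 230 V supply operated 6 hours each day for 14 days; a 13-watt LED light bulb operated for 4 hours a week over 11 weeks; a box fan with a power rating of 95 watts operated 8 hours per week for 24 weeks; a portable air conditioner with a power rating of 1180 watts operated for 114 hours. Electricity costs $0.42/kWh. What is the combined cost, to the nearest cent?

$72.51

television: Power = 1.0 A × 230 V = 230 W = 0.23 kW
television: Runtime = 6 h/day × 14 days = 84 h
television: 0.23 kW × 84 h = 19.32 kWh
LED light bulb: Runtime = 4 h/week × 11 weeks = 44 h
LED light bulb: 0.013 kW × 44 h = 0.572 kWh
box fan: Runtime = 8 h/week × 24 weeks = 192 h
box fan: 0.095 kW × 192 h = 18.24 kWh
portable air conditioner: 1.18 kW × 114 h = 134.52 kWh
Total energy = 172.652 kWh
Cost = 172.652 × $0.42 = $72.51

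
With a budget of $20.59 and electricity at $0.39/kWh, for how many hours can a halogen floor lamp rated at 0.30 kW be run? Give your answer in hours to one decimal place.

176.0 h

Energy available = $20.59 ÷ $0.39/kWh = 52.7949 kWh
Hours = 52.7949 kWh ÷ 0.3 kW = 176.0 h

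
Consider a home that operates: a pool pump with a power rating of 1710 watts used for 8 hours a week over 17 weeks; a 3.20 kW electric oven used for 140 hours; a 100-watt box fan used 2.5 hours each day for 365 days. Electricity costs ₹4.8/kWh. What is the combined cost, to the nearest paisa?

pool pump: Runtime = 8 h/week × 17 weeks = 136 h
pool pump: 1.71 kW × 136 h = 232.56 kWh
electric oven: 3.2 kW × 140 h = 448 kWh
box fan: Runtime = 2.5 h/day × 365 days = 912.5 h
box fan: 0.1 kW × 912.5 h = 91.25 kWh
Total energy = 771.81 kWh
Cost = 771.81 × ₹4.8 = ₹3704.69

₹3704.69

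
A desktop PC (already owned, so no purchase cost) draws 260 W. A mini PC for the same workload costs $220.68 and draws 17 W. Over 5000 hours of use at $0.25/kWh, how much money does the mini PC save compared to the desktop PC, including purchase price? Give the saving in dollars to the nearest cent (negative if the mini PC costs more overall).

$83.07

desktop PC: $0.00 + (260/1000) kW × 5000 h × $0.25 = $0.00 + $325 = $325
mini PC: $220.68 + (17/1000) kW × 5000 h × $0.25 = $220.68 + $21.25 = $241.93
Saving = $325 − $241.93 = $83.07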